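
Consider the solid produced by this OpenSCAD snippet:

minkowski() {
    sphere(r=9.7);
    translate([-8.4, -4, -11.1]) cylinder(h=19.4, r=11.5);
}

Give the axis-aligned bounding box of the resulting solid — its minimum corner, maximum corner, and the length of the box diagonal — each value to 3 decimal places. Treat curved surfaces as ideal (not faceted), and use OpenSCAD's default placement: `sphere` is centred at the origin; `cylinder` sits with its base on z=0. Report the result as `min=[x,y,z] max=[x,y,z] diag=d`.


min=[-29.600,-25.200,-20.800] max=[12.800,17.200,18.000] diag=71.421

A = translate([-8.4, -4, -11.1]) cylinder(h=19.4, r=11.5) → bbox [-19.9,-15.5,-11.1] .. [3.1,7.5,8.3]
B = sphere(r=9.7) → bbox [-9.7,-9.7,-9.7] .. [9.7,9.7,9.7]
lo = A.lo+B.lo = [-19.9-9.7, -15.5-9.7, -11.1-9.7] = [-29.600,-25.200,-20.800]
hi = A.hi+B.hi = [3.1+9.7, 7.5+9.7, 8.3+9.7] = [12.800,17.200,18.000]
diag = √(42.4²+42.4²+38.8²) = √5100.96 = 71.421


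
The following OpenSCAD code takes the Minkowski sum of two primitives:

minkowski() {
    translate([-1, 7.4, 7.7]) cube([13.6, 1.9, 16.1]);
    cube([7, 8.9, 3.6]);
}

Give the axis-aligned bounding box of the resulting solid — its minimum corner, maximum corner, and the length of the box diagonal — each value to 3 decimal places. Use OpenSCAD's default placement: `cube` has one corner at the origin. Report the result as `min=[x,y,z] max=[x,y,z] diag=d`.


A = translate([-1, 7.4, 7.7]) cube([13.6, 1.9, 16.1]) → bbox [-1,7.4,7.7] .. [12.6,9.3,23.8]
B = cube([7, 8.9, 3.6]) → bbox [0,0,0] .. [7,8.9,3.6]
lo = A.lo+B.lo = [-1+0, 7.4+0, 7.7+0] = [-1.000,7.400,7.700]
hi = A.hi+B.hi = [12.6+7, 9.3+8.9, 23.8+3.6] = [19.600,18.200,27.400]
diag = √(20.6²+10.8²+19.7²) = √929.09 = 30.481

min=[-1.000,7.400,7.700] max=[19.600,18.200,27.400] diag=30.481


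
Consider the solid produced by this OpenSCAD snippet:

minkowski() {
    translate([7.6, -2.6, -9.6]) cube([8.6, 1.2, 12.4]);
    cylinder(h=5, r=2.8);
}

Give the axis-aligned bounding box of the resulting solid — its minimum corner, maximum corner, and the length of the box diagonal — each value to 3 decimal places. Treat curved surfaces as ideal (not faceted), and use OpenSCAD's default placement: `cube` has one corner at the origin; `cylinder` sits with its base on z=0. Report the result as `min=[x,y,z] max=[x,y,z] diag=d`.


min=[4.800,-5.400,-9.600] max=[19.000,1.400,7.800] diag=23.466

A = translate([7.6, -2.6, -9.6]) cube([8.6, 1.2, 12.4]) → bbox [7.6,-2.6,-9.6] .. [16.2,-1.4,2.8]
B = cylinder(h=5, r=2.8) → bbox [-2.8,-2.8,0] .. [2.8,2.8,5]
lo = A.lo+B.lo = [7.6-2.8, -2.6-2.8, -9.6+0] = [4.800,-5.400,-9.600]
hi = A.hi+B.hi = [16.2+2.8, -1.4+2.8, 2.8+5] = [19.000,1.400,7.800]
diag = √(14.2²+6.8²+17.4²) = √550.64 = 23.466


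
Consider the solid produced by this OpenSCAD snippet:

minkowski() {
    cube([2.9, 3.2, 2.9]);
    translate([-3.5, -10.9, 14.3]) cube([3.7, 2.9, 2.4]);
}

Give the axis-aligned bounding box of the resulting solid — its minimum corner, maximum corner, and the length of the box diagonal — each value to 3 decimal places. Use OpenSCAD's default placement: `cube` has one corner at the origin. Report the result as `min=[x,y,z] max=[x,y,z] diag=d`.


A = translate([-3.5, -10.9, 14.3]) cube([3.7, 2.9, 2.4]) → bbox [-3.5,-10.9,14.3] .. [0.2,-8,16.7]
B = cube([2.9, 3.2, 2.9]) → bbox [0,0,0] .. [2.9,3.2,2.9]
lo = A.lo+B.lo = [-3.5+0, -10.9+0, 14.3+0] = [-3.500,-10.900,14.300]
hi = A.hi+B.hi = [0.2+2.9, -8+3.2, 16.7+2.9] = [3.100,-4.800,19.600]
diag = √(6.6²+6.1²+5.3²) = √108.86 = 10.434

min=[-3.500,-10.900,14.300] max=[3.100,-4.800,19.600] diag=10.434


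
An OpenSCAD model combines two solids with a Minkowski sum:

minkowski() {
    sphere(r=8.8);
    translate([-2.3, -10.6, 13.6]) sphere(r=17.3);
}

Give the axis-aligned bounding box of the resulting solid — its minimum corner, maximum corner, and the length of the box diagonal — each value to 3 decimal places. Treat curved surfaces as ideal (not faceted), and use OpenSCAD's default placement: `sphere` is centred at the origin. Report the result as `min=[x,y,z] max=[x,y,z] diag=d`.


min=[-28.400,-36.700,-12.500] max=[23.800,15.500,39.700] diag=90.413

A = translate([-2.3, -10.6, 13.6]) sphere(r=17.3) → bbox [-19.6,-27.9,-3.7] .. [15,6.7,30.9]
B = sphere(r=8.8) → bbox [-8.8,-8.8,-8.8] .. [8.8,8.8,8.8]
lo = A.lo+B.lo = [-19.6-8.8, -27.9-8.8, -3.7-8.8] = [-28.400,-36.700,-12.500]
hi = A.hi+B.hi = [15+8.8, 6.7+8.8, 30.9+8.8] = [23.800,15.500,39.700]
diag = √(52.2²+52.2²+52.2²) = √8174.52 = 90.413


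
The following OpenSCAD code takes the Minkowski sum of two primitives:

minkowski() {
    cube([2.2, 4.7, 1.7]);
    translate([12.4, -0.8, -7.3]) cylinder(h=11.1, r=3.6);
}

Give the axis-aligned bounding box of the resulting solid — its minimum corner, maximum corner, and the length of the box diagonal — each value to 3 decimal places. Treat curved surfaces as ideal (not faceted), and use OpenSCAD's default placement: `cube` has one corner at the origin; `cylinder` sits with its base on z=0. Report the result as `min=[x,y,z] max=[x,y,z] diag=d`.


A = translate([12.4, -0.8, -7.3]) cylinder(h=11.1, r=3.6) → bbox [8.8,-4.4,-7.3] .. [16,2.8,3.8]
B = cube([2.2, 4.7, 1.7]) → bbox [0,0,0] .. [2.2,4.7,1.7]
lo = A.lo+B.lo = [8.8+0, -4.4+0, -7.3+0] = [8.800,-4.400,-7.300]
hi = A.hi+B.hi = [16+2.2, 2.8+4.7, 3.8+1.7] = [18.200,7.500,5.500]
diag = √(9.4²+11.9²+12.8²) = √393.81 = 19.845

min=[8.800,-4.400,-7.300] max=[18.200,7.500,5.500] diag=19.845


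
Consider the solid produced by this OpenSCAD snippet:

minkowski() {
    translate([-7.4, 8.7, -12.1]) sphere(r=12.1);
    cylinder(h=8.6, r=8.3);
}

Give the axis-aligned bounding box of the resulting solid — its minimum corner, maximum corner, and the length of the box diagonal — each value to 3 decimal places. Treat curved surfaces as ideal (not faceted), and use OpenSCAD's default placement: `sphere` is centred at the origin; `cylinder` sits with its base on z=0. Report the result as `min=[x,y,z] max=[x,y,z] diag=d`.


min=[-27.800,-11.700,-24.200] max=[13.000,29.100,8.600] diag=66.371

A = translate([-7.4, 8.7, -12.1]) sphere(r=12.1) → bbox [-19.5,-3.4,-24.2] .. [4.7,20.8,0]
B = cylinder(h=8.6, r=8.3) → bbox [-8.3,-8.3,0] .. [8.3,8.3,8.6]
lo = A.lo+B.lo = [-19.5-8.3, -3.4-8.3, -24.2+0] = [-27.800,-11.700,-24.200]
hi = A.hi+B.hi = [4.7+8.3, 20.8+8.3, 0+8.6] = [13.000,29.100,8.600]
diag = √(40.8²+40.8²+32.8²) = √4405.12 = 66.371


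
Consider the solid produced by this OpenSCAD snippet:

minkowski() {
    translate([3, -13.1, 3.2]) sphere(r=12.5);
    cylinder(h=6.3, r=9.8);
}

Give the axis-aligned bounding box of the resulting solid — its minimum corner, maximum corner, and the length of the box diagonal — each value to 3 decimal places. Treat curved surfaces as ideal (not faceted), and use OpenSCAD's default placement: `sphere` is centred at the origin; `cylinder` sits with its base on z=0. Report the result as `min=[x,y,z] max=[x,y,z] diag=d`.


A = translate([3, -13.1, 3.2]) sphere(r=12.5) → bbox [-9.5,-25.6,-9.3] .. [15.5,-0.6,15.7]
B = cylinder(h=6.3, r=9.8) → bbox [-9.8,-9.8,0] .. [9.8,9.8,6.3]
lo = A.lo+B.lo = [-9.5-9.8, -25.6-9.8, -9.3+0] = [-19.300,-35.400,-9.300]
hi = A.hi+B.hi = [15.5+9.8, -0.6+9.8, 15.7+6.3] = [25.300,9.200,22.000]
diag = √(44.6²+44.6²+31.3²) = √4958.01 = 70.413

min=[-19.300,-35.400,-9.300] max=[25.300,9.200,22.000] diag=70.413


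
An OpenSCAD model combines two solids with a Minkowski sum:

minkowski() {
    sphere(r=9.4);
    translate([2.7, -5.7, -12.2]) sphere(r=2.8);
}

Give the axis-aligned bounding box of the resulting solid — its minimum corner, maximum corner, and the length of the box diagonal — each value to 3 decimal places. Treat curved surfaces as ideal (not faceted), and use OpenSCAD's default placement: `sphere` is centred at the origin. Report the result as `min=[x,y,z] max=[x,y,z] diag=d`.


A = translate([2.7, -5.7, -12.2]) sphere(r=2.8) → bbox [-0.1,-8.5,-15] .. [5.5,-2.9,-9.4]
B = sphere(r=9.4) → bbox [-9.4,-9.4,-9.4] .. [9.4,9.4,9.4]
lo = A.lo+B.lo = [-0.1-9.4, -8.5-9.4, -15-9.4] = [-9.500,-17.900,-24.400]
hi = A.hi+B.hi = [5.5+9.4, -2.9+9.4, -9.4+9.4] = [14.900,6.500,0.000]
diag = √(24.4²+24.4²+24.4²) = √1786.08 = 42.262

min=[-9.500,-17.900,-24.400] max=[14.900,6.500,0.000] diag=42.262


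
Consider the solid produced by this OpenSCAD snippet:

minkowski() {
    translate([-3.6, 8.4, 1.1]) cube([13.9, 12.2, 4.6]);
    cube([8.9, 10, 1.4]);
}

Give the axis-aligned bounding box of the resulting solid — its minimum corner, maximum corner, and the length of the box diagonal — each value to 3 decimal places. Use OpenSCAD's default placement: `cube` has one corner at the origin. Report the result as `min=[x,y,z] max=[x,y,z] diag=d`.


min=[-3.600,8.400,1.100] max=[19.200,30.600,7.100] diag=32.383

A = translate([-3.6, 8.4, 1.1]) cube([13.9, 12.2, 4.6]) → bbox [-3.6,8.4,1.1] .. [10.3,20.6,5.7]
B = cube([8.9, 10, 1.4]) → bbox [0,0,0] .. [8.9,10,1.4]
lo = A.lo+B.lo = [-3.6+0, 8.4+0, 1.1+0] = [-3.600,8.400,1.100]
hi = A.hi+B.hi = [10.3+8.9, 20.6+10, 5.7+1.4] = [19.200,30.600,7.100]
diag = √(22.8²+22.2²+6²) = √1048.68 = 32.383


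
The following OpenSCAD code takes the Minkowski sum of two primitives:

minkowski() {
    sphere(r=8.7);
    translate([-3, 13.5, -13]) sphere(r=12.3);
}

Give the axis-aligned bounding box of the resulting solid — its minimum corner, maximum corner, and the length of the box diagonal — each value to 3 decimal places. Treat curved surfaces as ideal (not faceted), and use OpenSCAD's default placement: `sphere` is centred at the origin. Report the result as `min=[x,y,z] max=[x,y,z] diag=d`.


A = translate([-3, 13.5, -13]) sphere(r=12.3) → bbox [-15.3,1.2,-25.3] .. [9.3,25.8,-0.7]
B = sphere(r=8.7) → bbox [-8.7,-8.7,-8.7] .. [8.7,8.7,8.7]
lo = A.lo+B.lo = [-15.3-8.7, 1.2-8.7, -25.3-8.7] = [-24.000,-7.500,-34.000]
hi = A.hi+B.hi = [9.3+8.7, 25.8+8.7, -0.7+8.7] = [18.000,34.500,8.000]
diag = √(42²+42²+42²) = √5292 = 72.746

min=[-24.000,-7.500,-34.000] max=[18.000,34.500,8.000] diag=72.746


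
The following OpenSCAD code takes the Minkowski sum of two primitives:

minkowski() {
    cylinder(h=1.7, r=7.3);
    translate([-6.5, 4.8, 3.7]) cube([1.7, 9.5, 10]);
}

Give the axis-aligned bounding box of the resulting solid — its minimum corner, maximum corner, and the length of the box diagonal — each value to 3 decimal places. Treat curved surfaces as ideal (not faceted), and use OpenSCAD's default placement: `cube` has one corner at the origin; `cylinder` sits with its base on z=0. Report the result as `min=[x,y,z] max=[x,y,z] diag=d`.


min=[-13.800,-2.500,3.700] max=[2.500,21.600,15.400] diag=31.359

A = translate([-6.5, 4.8, 3.7]) cube([1.7, 9.5, 10]) → bbox [-6.5,4.8,3.7] .. [-4.8,14.3,13.7]
B = cylinder(h=1.7, r=7.3) → bbox [-7.3,-7.3,0] .. [7.3,7.3,1.7]
lo = A.lo+B.lo = [-6.5-7.3, 4.8-7.3, 3.7+0] = [-13.800,-2.500,3.700]
hi = A.hi+B.hi = [-4.8+7.3, 14.3+7.3, 13.7+1.7] = [2.500,21.600,15.400]
diag = √(16.3²+24.1²+11.7²) = √983.39 = 31.359


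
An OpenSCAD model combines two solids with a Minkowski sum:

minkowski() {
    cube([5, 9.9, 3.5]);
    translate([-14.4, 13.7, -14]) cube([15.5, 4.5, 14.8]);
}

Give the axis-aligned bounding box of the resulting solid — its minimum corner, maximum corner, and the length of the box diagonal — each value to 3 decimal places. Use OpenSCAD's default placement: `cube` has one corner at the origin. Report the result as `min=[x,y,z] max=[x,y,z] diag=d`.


min=[-14.400,13.700,-14.000] max=[6.100,28.100,4.300] diag=31.024

A = translate([-14.4, 13.7, -14]) cube([15.5, 4.5, 14.8]) → bbox [-14.4,13.7,-14] .. [1.1,18.2,0.8]
B = cube([5, 9.9, 3.5]) → bbox [0,0,0] .. [5,9.9,3.5]
lo = A.lo+B.lo = [-14.4+0, 13.7+0, -14+0] = [-14.400,13.700,-14.000]
hi = A.hi+B.hi = [1.1+5, 18.2+9.9, 0.8+3.5] = [6.100,28.100,4.300]
diag = √(20.5²+14.4²+18.3²) = √962.5 = 31.024


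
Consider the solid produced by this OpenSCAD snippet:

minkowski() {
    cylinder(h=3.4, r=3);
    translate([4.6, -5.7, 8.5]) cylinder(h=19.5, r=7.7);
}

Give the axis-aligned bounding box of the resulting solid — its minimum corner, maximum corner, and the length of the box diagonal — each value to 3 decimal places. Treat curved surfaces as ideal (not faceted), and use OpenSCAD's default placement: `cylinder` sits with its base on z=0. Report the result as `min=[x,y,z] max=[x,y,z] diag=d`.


min=[-6.100,-16.400,8.500] max=[15.300,5.000,31.400] diag=37.952

A = translate([4.6, -5.7, 8.5]) cylinder(h=19.5, r=7.7) → bbox [-3.1,-13.4,8.5] .. [12.3,2,28]
B = cylinder(h=3.4, r=3) → bbox [-3,-3,0] .. [3,3,3.4]
lo = A.lo+B.lo = [-3.1-3, -13.4-3, 8.5+0] = [-6.100,-16.400,8.500]
hi = A.hi+B.hi = [12.3+3, 2+3, 28+3.4] = [15.300,5.000,31.400]
diag = √(21.4²+21.4²+22.9²) = √1440.33 = 37.952


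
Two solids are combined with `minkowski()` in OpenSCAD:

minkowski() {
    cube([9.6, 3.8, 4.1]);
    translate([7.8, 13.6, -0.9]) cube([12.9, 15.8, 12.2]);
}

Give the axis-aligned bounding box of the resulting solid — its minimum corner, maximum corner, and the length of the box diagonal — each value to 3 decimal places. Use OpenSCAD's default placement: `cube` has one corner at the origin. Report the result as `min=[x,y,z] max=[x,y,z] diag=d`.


min=[7.800,13.600,-0.900] max=[30.300,33.200,15.400] diag=34.001

A = translate([7.8, 13.6, -0.9]) cube([12.9, 15.8, 12.2]) → bbox [7.8,13.6,-0.9] .. [20.7,29.4,11.3]
B = cube([9.6, 3.8, 4.1]) → bbox [0,0,0] .. [9.6,3.8,4.1]
lo = A.lo+B.lo = [7.8+0, 13.6+0, -0.9+0] = [7.800,13.600,-0.900]
hi = A.hi+B.hi = [20.7+9.6, 29.4+3.8, 11.3+4.1] = [30.300,33.200,15.400]
diag = √(22.5²+19.6²+16.3²) = √1156.1 = 34.001


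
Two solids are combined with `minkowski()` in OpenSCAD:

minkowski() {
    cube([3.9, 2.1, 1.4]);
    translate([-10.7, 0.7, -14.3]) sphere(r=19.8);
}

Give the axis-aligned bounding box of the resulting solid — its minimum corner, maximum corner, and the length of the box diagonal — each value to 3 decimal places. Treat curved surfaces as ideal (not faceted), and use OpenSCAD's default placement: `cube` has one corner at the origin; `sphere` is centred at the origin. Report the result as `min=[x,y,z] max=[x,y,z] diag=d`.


A = translate([-10.7, 0.7, -14.3]) sphere(r=19.8) → bbox [-30.5,-19.1,-34.1] .. [9.1,20.5,5.5]
B = cube([3.9, 2.1, 1.4]) → bbox [0,0,0] .. [3.9,2.1,1.4]
lo = A.lo+B.lo = [-30.5+0, -19.1+0, -34.1+0] = [-30.500,-19.100,-34.100]
hi = A.hi+B.hi = [9.1+3.9, 20.5+2.1, 5.5+1.4] = [13.000,22.600,6.900]
diag = √(43.5²+41.7²+41²) = √5312.14 = 72.884

min=[-30.500,-19.100,-34.100] max=[13.000,22.600,6.900] diag=72.884


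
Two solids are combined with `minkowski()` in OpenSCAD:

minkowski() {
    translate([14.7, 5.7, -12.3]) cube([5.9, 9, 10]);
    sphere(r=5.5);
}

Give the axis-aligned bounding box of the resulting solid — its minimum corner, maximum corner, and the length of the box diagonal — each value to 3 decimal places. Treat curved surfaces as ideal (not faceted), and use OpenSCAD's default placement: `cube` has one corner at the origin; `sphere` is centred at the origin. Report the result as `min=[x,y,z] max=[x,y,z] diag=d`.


min=[9.200,0.200,-17.800] max=[26.100,20.200,3.200] diag=33.565

A = translate([14.7, 5.7, -12.3]) cube([5.9, 9, 10]) → bbox [14.7,5.7,-12.3] .. [20.6,14.7,-2.3]
B = sphere(r=5.5) → bbox [-5.5,-5.5,-5.5] .. [5.5,5.5,5.5]
lo = A.lo+B.lo = [14.7-5.5, 5.7-5.5, -12.3-5.5] = [9.200,0.200,-17.800]
hi = A.hi+B.hi = [20.6+5.5, 14.7+5.5, -2.3+5.5] = [26.100,20.200,3.200]
diag = √(16.9²+20²+21²) = √1126.61 = 33.565


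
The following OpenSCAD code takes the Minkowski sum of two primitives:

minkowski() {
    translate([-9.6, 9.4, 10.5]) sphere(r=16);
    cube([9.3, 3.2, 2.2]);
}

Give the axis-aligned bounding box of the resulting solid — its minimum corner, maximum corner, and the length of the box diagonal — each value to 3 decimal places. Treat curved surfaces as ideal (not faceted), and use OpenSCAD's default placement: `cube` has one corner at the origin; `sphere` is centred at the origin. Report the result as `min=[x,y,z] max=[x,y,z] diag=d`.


A = translate([-9.6, 9.4, 10.5]) sphere(r=16) → bbox [-25.6,-6.6,-5.5] .. [6.4,25.4,26.5]
B = cube([9.3, 3.2, 2.2]) → bbox [0,0,0] .. [9.3,3.2,2.2]
lo = A.lo+B.lo = [-25.6+0, -6.6+0, -5.5+0] = [-25.600,-6.600,-5.500]
hi = A.hi+B.hi = [6.4+9.3, 25.4+3.2, 26.5+2.2] = [15.700,28.600,28.700]
diag = √(41.3²+35.2²+34.2²) = √4114.37 = 64.143

min=[-25.600,-6.600,-5.500] max=[15.700,28.600,28.700] diag=64.143


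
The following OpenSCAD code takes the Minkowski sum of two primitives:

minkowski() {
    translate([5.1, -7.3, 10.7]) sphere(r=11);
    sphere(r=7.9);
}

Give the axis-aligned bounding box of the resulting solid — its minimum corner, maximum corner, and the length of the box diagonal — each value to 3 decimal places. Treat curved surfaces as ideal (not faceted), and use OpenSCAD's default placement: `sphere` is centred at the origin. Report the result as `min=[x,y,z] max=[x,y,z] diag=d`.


min=[-13.800,-26.200,-8.200] max=[24.000,11.600,29.600] diag=65.472

A = translate([5.1, -7.3, 10.7]) sphere(r=11) → bbox [-5.9,-18.3,-0.3] .. [16.1,3.7,21.7]
B = sphere(r=7.9) → bbox [-7.9,-7.9,-7.9] .. [7.9,7.9,7.9]
lo = A.lo+B.lo = [-5.9-7.9, -18.3-7.9, -0.3-7.9] = [-13.800,-26.200,-8.200]
hi = A.hi+B.hi = [16.1+7.9, 3.7+7.9, 21.7+7.9] = [24.000,11.600,29.600]
diag = √(37.8²+37.8²+37.8²) = √4286.52 = 65.472


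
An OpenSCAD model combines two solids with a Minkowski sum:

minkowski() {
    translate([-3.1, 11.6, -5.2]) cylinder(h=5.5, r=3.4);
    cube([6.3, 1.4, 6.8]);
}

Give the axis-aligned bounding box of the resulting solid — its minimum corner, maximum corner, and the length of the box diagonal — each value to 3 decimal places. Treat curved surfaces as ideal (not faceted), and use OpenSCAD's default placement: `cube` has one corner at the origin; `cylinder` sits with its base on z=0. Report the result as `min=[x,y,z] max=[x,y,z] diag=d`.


min=[-6.500,8.200,-5.200] max=[6.600,16.400,7.100] diag=19.752

A = translate([-3.1, 11.6, -5.2]) cylinder(h=5.5, r=3.4) → bbox [-6.5,8.2,-5.2] .. [0.3,15,0.3]
B = cube([6.3, 1.4, 6.8]) → bbox [0,0,0] .. [6.3,1.4,6.8]
lo = A.lo+B.lo = [-6.5+0, 8.2+0, -5.2+0] = [-6.500,8.200,-5.200]
hi = A.hi+B.hi = [0.3+6.3, 15+1.4, 0.3+6.8] = [6.600,16.400,7.100]
diag = √(13.1²+8.2²+12.3²) = √390.14 = 19.752


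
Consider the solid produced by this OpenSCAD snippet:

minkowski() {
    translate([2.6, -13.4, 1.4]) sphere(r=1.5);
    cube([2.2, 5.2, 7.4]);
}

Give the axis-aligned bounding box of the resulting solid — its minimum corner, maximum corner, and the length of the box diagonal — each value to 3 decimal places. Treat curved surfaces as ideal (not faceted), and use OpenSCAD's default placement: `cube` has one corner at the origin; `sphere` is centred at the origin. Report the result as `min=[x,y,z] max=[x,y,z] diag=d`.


min=[1.100,-14.900,-0.100] max=[6.300,-6.700,10.300] diag=14.228

A = translate([2.6, -13.4, 1.4]) sphere(r=1.5) → bbox [1.1,-14.9,-0.1] .. [4.1,-11.9,2.9]
B = cube([2.2, 5.2, 7.4]) → bbox [0,0,0] .. [2.2,5.2,7.4]
lo = A.lo+B.lo = [1.1+0, -14.9+0, -0.1+0] = [1.100,-14.900,-0.100]
hi = A.hi+B.hi = [4.1+2.2, -11.9+5.2, 2.9+7.4] = [6.300,-6.700,10.300]
diag = √(5.2²+8.2²+10.4²) = √202.44 = 14.228


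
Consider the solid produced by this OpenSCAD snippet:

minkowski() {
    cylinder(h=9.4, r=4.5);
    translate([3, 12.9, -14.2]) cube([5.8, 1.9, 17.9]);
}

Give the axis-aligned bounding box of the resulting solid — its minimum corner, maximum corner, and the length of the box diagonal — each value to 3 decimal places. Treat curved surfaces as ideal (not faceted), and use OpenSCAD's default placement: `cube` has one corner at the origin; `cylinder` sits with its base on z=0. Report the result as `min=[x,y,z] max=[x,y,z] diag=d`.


A = translate([3, 12.9, -14.2]) cube([5.8, 1.9, 17.9]) → bbox [3,12.9,-14.2] .. [8.8,14.8,3.7]
B = cylinder(h=9.4, r=4.5) → bbox [-4.5,-4.5,0] .. [4.5,4.5,9.4]
lo = A.lo+B.lo = [3-4.5, 12.9-4.5, -14.2+0] = [-1.500,8.400,-14.200]
hi = A.hi+B.hi = [8.8+4.5, 14.8+4.5, 3.7+9.4] = [13.300,19.300,13.100]
diag = √(14.8²+10.9²+27.3²) = √1083.14 = 32.911

min=[-1.500,8.400,-14.200] max=[13.300,19.300,13.100] diag=32.911


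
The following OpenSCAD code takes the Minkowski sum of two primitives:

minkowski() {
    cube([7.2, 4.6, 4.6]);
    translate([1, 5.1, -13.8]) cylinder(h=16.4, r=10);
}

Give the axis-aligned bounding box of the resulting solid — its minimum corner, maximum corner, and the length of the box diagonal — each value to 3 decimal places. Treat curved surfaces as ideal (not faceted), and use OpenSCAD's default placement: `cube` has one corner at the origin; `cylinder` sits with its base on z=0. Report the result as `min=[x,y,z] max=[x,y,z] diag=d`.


A = translate([1, 5.1, -13.8]) cylinder(h=16.4, r=10) → bbox [-9,-4.9,-13.8] .. [11,15.1,2.6]
B = cube([7.2, 4.6, 4.6]) → bbox [0,0,0] .. [7.2,4.6,4.6]
lo = A.lo+B.lo = [-9+0, -4.9+0, -13.8+0] = [-9.000,-4.900,-13.800]
hi = A.hi+B.hi = [11+7.2, 15.1+4.6, 2.6+4.6] = [18.200,19.700,7.200]
diag = √(27.2²+24.6²+21²) = √1786 = 42.261

min=[-9.000,-4.900,-13.800] max=[18.200,19.700,7.200] diag=42.261


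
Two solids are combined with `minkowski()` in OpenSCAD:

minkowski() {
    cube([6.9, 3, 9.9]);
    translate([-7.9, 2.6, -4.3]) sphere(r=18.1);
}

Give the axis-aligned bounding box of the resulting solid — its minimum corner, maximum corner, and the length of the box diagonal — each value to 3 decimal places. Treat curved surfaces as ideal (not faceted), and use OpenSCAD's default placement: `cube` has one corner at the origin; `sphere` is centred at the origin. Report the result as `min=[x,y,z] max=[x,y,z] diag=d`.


A = translate([-7.9, 2.6, -4.3]) sphere(r=18.1) → bbox [-26,-15.5,-22.4] .. [10.2,20.7,13.8]
B = cube([6.9, 3, 9.9]) → bbox [0,0,0] .. [6.9,3,9.9]
lo = A.lo+B.lo = [-26+0, -15.5+0, -22.4+0] = [-26.000,-15.500,-22.400]
hi = A.hi+B.hi = [10.2+6.9, 20.7+3, 13.8+9.9] = [17.100,23.700,23.700]
diag = √(43.1²+39.2²+46.1²) = √5519.46 = 74.293

min=[-26.000,-15.500,-22.400] max=[17.100,23.700,23.700] diag=74.293


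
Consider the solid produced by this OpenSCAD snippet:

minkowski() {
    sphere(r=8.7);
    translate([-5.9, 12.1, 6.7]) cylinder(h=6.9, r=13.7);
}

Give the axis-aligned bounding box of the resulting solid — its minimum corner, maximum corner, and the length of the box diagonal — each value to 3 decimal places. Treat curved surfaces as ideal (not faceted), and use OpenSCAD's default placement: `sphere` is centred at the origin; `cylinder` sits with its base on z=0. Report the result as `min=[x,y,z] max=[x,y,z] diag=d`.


min=[-28.300,-10.300,-2.000] max=[16.500,34.500,22.300] diag=67.857

A = translate([-5.9, 12.1, 6.7]) cylinder(h=6.9, r=13.7) → bbox [-19.6,-1.6,6.7] .. [7.8,25.8,13.6]
B = sphere(r=8.7) → bbox [-8.7,-8.7,-8.7] .. [8.7,8.7,8.7]
lo = A.lo+B.lo = [-19.6-8.7, -1.6-8.7, 6.7-8.7] = [-28.300,-10.300,-2.000]
hi = A.hi+B.hi = [7.8+8.7, 25.8+8.7, 13.6+8.7] = [16.500,34.500,22.300]
diag = √(44.8²+44.8²+24.3²) = √4604.57 = 67.857


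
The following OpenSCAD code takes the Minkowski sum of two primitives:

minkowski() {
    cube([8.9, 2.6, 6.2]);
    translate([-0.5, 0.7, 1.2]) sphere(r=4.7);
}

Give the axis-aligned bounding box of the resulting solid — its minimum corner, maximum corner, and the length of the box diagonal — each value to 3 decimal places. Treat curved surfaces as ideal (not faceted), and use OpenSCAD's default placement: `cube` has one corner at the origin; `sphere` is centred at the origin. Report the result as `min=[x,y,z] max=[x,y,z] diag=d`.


min=[-5.200,-4.000,-3.500] max=[13.100,8.000,12.100] diag=26.875

A = translate([-0.5, 0.7, 1.2]) sphere(r=4.7) → bbox [-5.2,-4,-3.5] .. [4.2,5.4,5.9]
B = cube([8.9, 2.6, 6.2]) → bbox [0,0,0] .. [8.9,2.6,6.2]
lo = A.lo+B.lo = [-5.2+0, -4+0, -3.5+0] = [-5.200,-4.000,-3.500]
hi = A.hi+B.hi = [4.2+8.9, 5.4+2.6, 5.9+6.2] = [13.100,8.000,12.100]
diag = √(18.3²+12²+15.6²) = √722.25 = 26.875


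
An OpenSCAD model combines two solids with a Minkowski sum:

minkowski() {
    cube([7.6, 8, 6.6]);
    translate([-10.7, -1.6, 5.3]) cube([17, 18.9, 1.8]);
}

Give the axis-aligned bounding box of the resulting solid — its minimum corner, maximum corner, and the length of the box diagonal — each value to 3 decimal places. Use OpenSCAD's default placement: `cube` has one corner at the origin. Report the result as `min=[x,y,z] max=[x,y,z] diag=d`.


min=[-10.700,-1.600,5.300] max=[13.900,25.300,13.700] diag=37.408

A = translate([-10.7, -1.6, 5.3]) cube([17, 18.9, 1.8]) → bbox [-10.7,-1.6,5.3] .. [6.3,17.3,7.1]
B = cube([7.6, 8, 6.6]) → bbox [0,0,0] .. [7.6,8,6.6]
lo = A.lo+B.lo = [-10.7+0, -1.6+0, 5.3+0] = [-10.700,-1.600,5.300]
hi = A.hi+B.hi = [6.3+7.6, 17.3+8, 7.1+6.6] = [13.900,25.300,13.700]
diag = √(24.6²+26.9²+8.4²) = √1399.33 = 37.408


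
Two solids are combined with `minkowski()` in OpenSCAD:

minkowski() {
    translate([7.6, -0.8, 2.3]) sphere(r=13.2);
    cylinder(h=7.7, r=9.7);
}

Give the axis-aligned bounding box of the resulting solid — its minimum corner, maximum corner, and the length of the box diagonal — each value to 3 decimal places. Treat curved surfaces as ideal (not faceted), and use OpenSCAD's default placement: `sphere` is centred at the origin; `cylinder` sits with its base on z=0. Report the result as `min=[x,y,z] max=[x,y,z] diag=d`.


A = translate([7.6, -0.8, 2.3]) sphere(r=13.2) → bbox [-5.6,-14,-10.9] .. [20.8,12.4,15.5]
B = cylinder(h=7.7, r=9.7) → bbox [-9.7,-9.7,0] .. [9.7,9.7,7.7]
lo = A.lo+B.lo = [-5.6-9.7, -14-9.7, -10.9+0] = [-15.300,-23.700,-10.900]
hi = A.hi+B.hi = [20.8+9.7, 12.4+9.7, 15.5+7.7] = [30.500,22.100,23.200]
diag = √(45.8²+45.8²+34.1²) = √5358.09 = 73.199

min=[-15.300,-23.700,-10.900] max=[30.500,22.100,23.200] diag=73.199


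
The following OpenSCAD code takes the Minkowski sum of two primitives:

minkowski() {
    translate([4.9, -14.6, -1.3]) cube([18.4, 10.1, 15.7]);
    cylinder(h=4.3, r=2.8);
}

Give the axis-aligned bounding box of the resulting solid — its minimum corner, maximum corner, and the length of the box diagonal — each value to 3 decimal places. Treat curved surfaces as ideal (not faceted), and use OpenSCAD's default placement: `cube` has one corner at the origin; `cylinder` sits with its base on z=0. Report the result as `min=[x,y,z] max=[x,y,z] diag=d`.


min=[2.100,-17.400,-1.300] max=[26.100,-1.700,18.700] diag=34.964

A = translate([4.9, -14.6, -1.3]) cube([18.4, 10.1, 15.7]) → bbox [4.9,-14.6,-1.3] .. [23.3,-4.5,14.4]
B = cylinder(h=4.3, r=2.8) → bbox [-2.8,-2.8,0] .. [2.8,2.8,4.3]
lo = A.lo+B.lo = [4.9-2.8, -14.6-2.8, -1.3+0] = [2.100,-17.400,-1.300]
hi = A.hi+B.hi = [23.3+2.8, -4.5+2.8, 14.4+4.3] = [26.100,-1.700,18.700]
diag = √(24²+15.7²+20²) = √1222.49 = 34.964


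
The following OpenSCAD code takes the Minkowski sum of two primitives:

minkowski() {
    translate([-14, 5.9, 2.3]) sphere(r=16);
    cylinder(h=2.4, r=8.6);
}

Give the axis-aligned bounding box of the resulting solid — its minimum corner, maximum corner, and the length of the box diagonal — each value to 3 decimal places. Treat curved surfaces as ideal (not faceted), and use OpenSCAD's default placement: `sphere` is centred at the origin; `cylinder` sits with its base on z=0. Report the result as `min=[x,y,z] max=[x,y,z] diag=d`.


min=[-38.600,-18.700,-13.700] max=[10.600,30.500,20.700] diag=77.619

A = translate([-14, 5.9, 2.3]) sphere(r=16) → bbox [-30,-10.1,-13.7] .. [2,21.9,18.3]
B = cylinder(h=2.4, r=8.6) → bbox [-8.6,-8.6,0] .. [8.6,8.6,2.4]
lo = A.lo+B.lo = [-30-8.6, -10.1-8.6, -13.7+0] = [-38.600,-18.700,-13.700]
hi = A.hi+B.hi = [2+8.6, 21.9+8.6, 18.3+2.4] = [10.600,30.500,20.700]
diag = √(49.2²+49.2²+34.4²) = √6024.64 = 77.619


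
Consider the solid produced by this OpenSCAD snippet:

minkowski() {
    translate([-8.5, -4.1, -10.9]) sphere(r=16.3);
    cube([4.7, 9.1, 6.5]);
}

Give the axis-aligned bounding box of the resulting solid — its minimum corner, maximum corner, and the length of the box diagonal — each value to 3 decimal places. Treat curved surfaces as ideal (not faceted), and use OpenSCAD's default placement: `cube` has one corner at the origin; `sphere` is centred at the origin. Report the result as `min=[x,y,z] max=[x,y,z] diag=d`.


A = translate([-8.5, -4.1, -10.9]) sphere(r=16.3) → bbox [-24.8,-20.4,-27.2] .. [7.8,12.2,5.4]
B = cube([4.7, 9.1, 6.5]) → bbox [0,0,0] .. [4.7,9.1,6.5]
lo = A.lo+B.lo = [-24.8+0, -20.4+0, -27.2+0] = [-24.800,-20.400,-27.200]
hi = A.hi+B.hi = [7.8+4.7, 12.2+9.1, 5.4+6.5] = [12.500,21.300,11.900]
diag = √(37.3²+41.7²+39.1²) = √4658.99 = 68.257

min=[-24.800,-20.400,-27.200] max=[12.500,21.300,11.900] diag=68.257


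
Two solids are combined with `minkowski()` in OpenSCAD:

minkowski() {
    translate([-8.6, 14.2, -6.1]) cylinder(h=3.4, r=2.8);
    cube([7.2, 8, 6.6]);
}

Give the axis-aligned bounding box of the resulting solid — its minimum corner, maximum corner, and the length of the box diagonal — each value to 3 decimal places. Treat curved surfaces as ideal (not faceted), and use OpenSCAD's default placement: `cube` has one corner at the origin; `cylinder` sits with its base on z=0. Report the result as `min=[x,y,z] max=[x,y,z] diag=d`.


min=[-11.400,11.400,-6.100] max=[1.400,25.000,3.900] diag=21.185

A = translate([-8.6, 14.2, -6.1]) cylinder(h=3.4, r=2.8) → bbox [-11.4,11.4,-6.1] .. [-5.8,17,-2.7]
B = cube([7.2, 8, 6.6]) → bbox [0,0,0] .. [7.2,8,6.6]
lo = A.lo+B.lo = [-11.4+0, 11.4+0, -6.1+0] = [-11.400,11.400,-6.100]
hi = A.hi+B.hi = [-5.8+7.2, 17+8, -2.7+6.6] = [1.400,25.000,3.900]
diag = √(12.8²+13.6²+10²) = √448.8 = 21.185


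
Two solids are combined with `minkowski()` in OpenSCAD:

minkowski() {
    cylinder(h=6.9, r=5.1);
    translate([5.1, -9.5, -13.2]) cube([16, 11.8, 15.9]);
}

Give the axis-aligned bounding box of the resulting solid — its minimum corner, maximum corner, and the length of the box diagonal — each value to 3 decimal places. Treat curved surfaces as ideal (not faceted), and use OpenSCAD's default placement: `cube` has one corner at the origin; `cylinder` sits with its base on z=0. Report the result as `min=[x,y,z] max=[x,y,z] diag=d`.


A = translate([5.1, -9.5, -13.2]) cube([16, 11.8, 15.9]) → bbox [5.1,-9.5,-13.2] .. [21.1,2.3,2.7]
B = cylinder(h=6.9, r=5.1) → bbox [-5.1,-5.1,0] .. [5.1,5.1,6.9]
lo = A.lo+B.lo = [5.1-5.1, -9.5-5.1, -13.2+0] = [0.000,-14.600,-13.200]
hi = A.hi+B.hi = [21.1+5.1, 2.3+5.1, 2.7+6.9] = [26.200,7.400,9.600]
diag = √(26.2²+22²+22.8²) = √1690.28 = 41.113

min=[0.000,-14.600,-13.200] max=[26.200,7.400,9.600] diag=41.113


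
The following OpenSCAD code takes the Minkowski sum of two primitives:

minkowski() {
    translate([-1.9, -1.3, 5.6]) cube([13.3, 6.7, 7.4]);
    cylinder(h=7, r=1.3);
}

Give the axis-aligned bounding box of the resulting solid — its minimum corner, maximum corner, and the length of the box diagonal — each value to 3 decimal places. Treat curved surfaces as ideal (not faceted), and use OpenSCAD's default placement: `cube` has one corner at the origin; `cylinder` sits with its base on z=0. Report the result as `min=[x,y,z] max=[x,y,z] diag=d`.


A = translate([-1.9, -1.3, 5.6]) cube([13.3, 6.7, 7.4]) → bbox [-1.9,-1.3,5.6] .. [11.4,5.4,13]
B = cylinder(h=7, r=1.3) → bbox [-1.3,-1.3,0] .. [1.3,1.3,7]
lo = A.lo+B.lo = [-1.9-1.3, -1.3-1.3, 5.6+0] = [-3.200,-2.600,5.600]
hi = A.hi+B.hi = [11.4+1.3, 5.4+1.3, 13+7] = [12.700,6.700,20.000]
diag = √(15.9²+9.3²+14.4²) = √546.66 = 23.381

min=[-3.200,-2.600,5.600] max=[12.700,6.700,20.000] diag=23.381


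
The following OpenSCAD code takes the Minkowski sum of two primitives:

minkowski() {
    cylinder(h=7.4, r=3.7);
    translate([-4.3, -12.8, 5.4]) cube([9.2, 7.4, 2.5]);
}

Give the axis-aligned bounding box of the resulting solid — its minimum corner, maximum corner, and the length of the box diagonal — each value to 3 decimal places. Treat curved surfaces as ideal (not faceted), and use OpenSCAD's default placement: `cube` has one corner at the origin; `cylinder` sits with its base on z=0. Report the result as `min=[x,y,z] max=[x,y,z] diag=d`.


min=[-8.000,-16.500,5.400] max=[8.600,-1.700,15.300] diag=24.344

A = translate([-4.3, -12.8, 5.4]) cube([9.2, 7.4, 2.5]) → bbox [-4.3,-12.8,5.4] .. [4.9,-5.4,7.9]
B = cylinder(h=7.4, r=3.7) → bbox [-3.7,-3.7,0] .. [3.7,3.7,7.4]
lo = A.lo+B.lo = [-4.3-3.7, -12.8-3.7, 5.4+0] = [-8.000,-16.500,5.400]
hi = A.hi+B.hi = [4.9+3.7, -5.4+3.7, 7.9+7.4] = [8.600,-1.700,15.300]
diag = √(16.6²+14.8²+9.9²) = √592.61 = 24.344


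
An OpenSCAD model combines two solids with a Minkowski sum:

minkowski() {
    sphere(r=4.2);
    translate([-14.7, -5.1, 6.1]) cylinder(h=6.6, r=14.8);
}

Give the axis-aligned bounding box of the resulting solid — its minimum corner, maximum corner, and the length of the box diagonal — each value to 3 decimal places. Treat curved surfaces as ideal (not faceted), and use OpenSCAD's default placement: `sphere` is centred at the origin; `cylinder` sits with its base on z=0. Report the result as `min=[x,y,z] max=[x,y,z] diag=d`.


min=[-33.700,-24.100,1.900] max=[4.300,13.900,16.900] diag=55.794

A = translate([-14.7, -5.1, 6.1]) cylinder(h=6.6, r=14.8) → bbox [-29.5,-19.9,6.1] .. [0.1,9.7,12.7]
B = sphere(r=4.2) → bbox [-4.2,-4.2,-4.2] .. [4.2,4.2,4.2]
lo = A.lo+B.lo = [-29.5-4.2, -19.9-4.2, 6.1-4.2] = [-33.700,-24.100,1.900]
hi = A.hi+B.hi = [0.1+4.2, 9.7+4.2, 12.7+4.2] = [4.300,13.900,16.900]
diag = √(38²+38²+15²) = √3113 = 55.794


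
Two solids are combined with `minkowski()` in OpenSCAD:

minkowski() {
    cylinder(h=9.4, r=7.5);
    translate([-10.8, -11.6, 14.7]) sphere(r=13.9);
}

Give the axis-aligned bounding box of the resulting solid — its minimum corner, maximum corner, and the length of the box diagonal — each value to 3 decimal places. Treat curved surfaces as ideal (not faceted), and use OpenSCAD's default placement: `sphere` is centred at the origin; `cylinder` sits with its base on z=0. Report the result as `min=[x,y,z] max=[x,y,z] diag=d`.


min=[-32.200,-33.000,0.800] max=[10.600,9.800,38.000] diag=71.046

A = translate([-10.8, -11.6, 14.7]) sphere(r=13.9) → bbox [-24.7,-25.5,0.8] .. [3.1,2.3,28.6]
B = cylinder(h=9.4, r=7.5) → bbox [-7.5,-7.5,0] .. [7.5,7.5,9.4]
lo = A.lo+B.lo = [-24.7-7.5, -25.5-7.5, 0.8+0] = [-32.200,-33.000,0.800]
hi = A.hi+B.hi = [3.1+7.5, 2.3+7.5, 28.6+9.4] = [10.600,9.800,38.000]
diag = √(42.8²+42.8²+37.2²) = √5047.52 = 71.046


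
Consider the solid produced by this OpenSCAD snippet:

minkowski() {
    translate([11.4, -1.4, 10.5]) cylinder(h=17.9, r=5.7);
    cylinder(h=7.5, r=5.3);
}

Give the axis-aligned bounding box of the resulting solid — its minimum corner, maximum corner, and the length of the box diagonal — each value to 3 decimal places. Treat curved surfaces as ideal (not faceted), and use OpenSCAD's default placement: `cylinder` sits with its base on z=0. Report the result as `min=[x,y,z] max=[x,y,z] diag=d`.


min=[0.400,-12.400,10.500] max=[22.400,9.600,35.900] diag=40.164

A = translate([11.4, -1.4, 10.5]) cylinder(h=17.9, r=5.7) → bbox [5.7,-7.1,10.5] .. [17.1,4.3,28.4]
B = cylinder(h=7.5, r=5.3) → bbox [-5.3,-5.3,0] .. [5.3,5.3,7.5]
lo = A.lo+B.lo = [5.7-5.3, -7.1-5.3, 10.5+0] = [0.400,-12.400,10.500]
hi = A.hi+B.hi = [17.1+5.3, 4.3+5.3, 28.4+7.5] = [22.400,9.600,35.900]
diag = √(22²+22²+25.4²) = √1613.16 = 40.164


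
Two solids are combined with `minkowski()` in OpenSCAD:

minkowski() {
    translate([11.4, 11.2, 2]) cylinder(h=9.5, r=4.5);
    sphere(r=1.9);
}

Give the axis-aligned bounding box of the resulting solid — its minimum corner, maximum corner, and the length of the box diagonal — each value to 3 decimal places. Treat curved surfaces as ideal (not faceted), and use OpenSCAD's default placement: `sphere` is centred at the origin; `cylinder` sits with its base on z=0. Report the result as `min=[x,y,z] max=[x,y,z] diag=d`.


A = translate([11.4, 11.2, 2]) cylinder(h=9.5, r=4.5) → bbox [6.9,6.7,2] .. [15.9,15.7,11.5]
B = sphere(r=1.9) → bbox [-1.9,-1.9,-1.9] .. [1.9,1.9,1.9]
lo = A.lo+B.lo = [6.9-1.9, 6.7-1.9, 2-1.9] = [5.000,4.800,0.100]
hi = A.hi+B.hi = [15.9+1.9, 15.7+1.9, 11.5+1.9] = [17.800,17.600,13.400]
diag = √(12.8²+12.8²+13.3²) = √504.57 = 22.463

min=[5.000,4.800,0.100] max=[17.800,17.600,13.400] diag=22.463


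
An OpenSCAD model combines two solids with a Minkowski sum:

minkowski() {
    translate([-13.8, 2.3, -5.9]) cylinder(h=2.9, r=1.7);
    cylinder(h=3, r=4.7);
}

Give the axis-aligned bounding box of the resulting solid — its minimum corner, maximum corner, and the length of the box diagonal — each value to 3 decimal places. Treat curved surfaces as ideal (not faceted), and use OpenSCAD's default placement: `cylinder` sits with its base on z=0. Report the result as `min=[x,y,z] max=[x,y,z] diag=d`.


min=[-20.200,-4.100,-5.900] max=[-7.400,8.700,0.000] diag=19.039

A = translate([-13.8, 2.3, -5.9]) cylinder(h=2.9, r=1.7) → bbox [-15.5,0.6,-5.9] .. [-12.1,4,-3]
B = cylinder(h=3, r=4.7) → bbox [-4.7,-4.7,0] .. [4.7,4.7,3]
lo = A.lo+B.lo = [-15.5-4.7, 0.6-4.7, -5.9+0] = [-20.200,-4.100,-5.900]
hi = A.hi+B.hi = [-12.1+4.7, 4+4.7, -3+3] = [-7.400,8.700,0.000]
diag = √(12.8²+12.8²+5.9²) = √362.49 = 19.039


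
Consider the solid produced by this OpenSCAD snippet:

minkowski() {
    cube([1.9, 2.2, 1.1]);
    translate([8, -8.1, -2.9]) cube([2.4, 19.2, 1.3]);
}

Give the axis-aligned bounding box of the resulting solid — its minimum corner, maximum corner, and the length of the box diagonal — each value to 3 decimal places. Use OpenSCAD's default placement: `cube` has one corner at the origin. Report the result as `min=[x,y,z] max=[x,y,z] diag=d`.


A = translate([8, -8.1, -2.9]) cube([2.4, 19.2, 1.3]) → bbox [8,-8.1,-2.9] .. [10.4,11.1,-1.6]
B = cube([1.9, 2.2, 1.1]) → bbox [0,0,0] .. [1.9,2.2,1.1]
lo = A.lo+B.lo = [8+0, -8.1+0, -2.9+0] = [8.000,-8.100,-2.900]
hi = A.hi+B.hi = [10.4+1.9, 11.1+2.2, -1.6+1.1] = [12.300,13.300,-0.500]
diag = √(4.3²+21.4²+2.4²) = √482.21 = 21.959

min=[8.000,-8.100,-2.900] max=[12.300,13.300,-0.500] diag=21.959


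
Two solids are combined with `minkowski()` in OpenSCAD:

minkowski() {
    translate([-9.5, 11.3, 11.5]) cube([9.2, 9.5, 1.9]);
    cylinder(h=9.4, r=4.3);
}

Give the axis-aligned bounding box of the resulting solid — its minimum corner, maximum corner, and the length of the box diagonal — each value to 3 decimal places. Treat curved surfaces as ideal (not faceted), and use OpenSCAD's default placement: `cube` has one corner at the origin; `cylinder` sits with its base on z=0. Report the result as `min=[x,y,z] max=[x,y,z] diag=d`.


A = translate([-9.5, 11.3, 11.5]) cube([9.2, 9.5, 1.9]) → bbox [-9.5,11.3,11.5] .. [-0.3,20.8,13.4]
B = cylinder(h=9.4, r=4.3) → bbox [-4.3,-4.3,0] .. [4.3,4.3,9.4]
lo = A.lo+B.lo = [-9.5-4.3, 11.3-4.3, 11.5+0] = [-13.800,7.000,11.500]
hi = A.hi+B.hi = [-0.3+4.3, 20.8+4.3, 13.4+9.4] = [4.000,25.100,22.800]
diag = √(17.8²+18.1²+11.3²) = √772.14 = 27.787

min=[-13.800,7.000,11.500] max=[4.000,25.100,22.800] diag=27.787


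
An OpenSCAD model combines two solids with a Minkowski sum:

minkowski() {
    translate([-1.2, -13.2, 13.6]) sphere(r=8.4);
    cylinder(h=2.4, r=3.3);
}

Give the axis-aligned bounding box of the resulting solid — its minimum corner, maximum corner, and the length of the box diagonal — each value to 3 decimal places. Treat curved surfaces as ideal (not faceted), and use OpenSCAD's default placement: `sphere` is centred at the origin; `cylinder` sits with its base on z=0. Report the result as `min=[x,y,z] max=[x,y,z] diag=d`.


A = translate([-1.2, -13.2, 13.6]) sphere(r=8.4) → bbox [-9.6,-21.6,5.2] .. [7.2,-4.8,22]
B = cylinder(h=2.4, r=3.3) → bbox [-3.3,-3.3,0] .. [3.3,3.3,2.4]
lo = A.lo+B.lo = [-9.6-3.3, -21.6-3.3, 5.2+0] = [-12.900,-24.900,5.200]
hi = A.hi+B.hi = [7.2+3.3, -4.8+3.3, 22+2.4] = [10.500,-1.500,24.400]
diag = √(23.4²+23.4²+19.2²) = √1463.76 = 38.259

min=[-12.900,-24.900,5.200] max=[10.500,-1.500,24.400] diag=38.259
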